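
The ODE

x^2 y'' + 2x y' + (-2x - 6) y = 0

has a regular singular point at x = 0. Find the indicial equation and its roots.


Divide by x^2 to reach normal form y'' + P_1(x) y' + P_2(x) y = 0 with P_1(x) = 2/x and P_2(x) = -2/x - 6/x^2.
x = 0 is a singular point because the y'-coefficient 2/x has a pole at x = 0 and the y-coefficient -2/x - 6/x^2 has a pole at x = 0.
It is a regular singular point because x P_1(x) = p(x) = 2 and x^2 P_2(x) = q(x) = -2x - 6 are polynomials, hence analytic at x = 0.
p(0) = 2,  q(0) = -6.
Indicial equation: r(r-1) + p(0) r + q(0) = 0, i.e. r^2 + (p(0) - 1) r + q(0) = 0, i.e. r^2 + 1 r - 6 = 0.
Discriminant: (1)^2 - 4(-6) = 25, so r = (-1 ± 5)/2.
Solving: r_1 = 2, r_2 = -3.

indicial: r^2 + 1 r - 6 = 0; roots r_1 = 2, r_2 = -3


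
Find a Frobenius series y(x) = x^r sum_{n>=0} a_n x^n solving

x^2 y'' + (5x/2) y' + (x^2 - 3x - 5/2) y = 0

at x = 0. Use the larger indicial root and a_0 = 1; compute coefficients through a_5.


Write in Frobenius form y'' + (p(x)/x) y' + (q(x)/x^2) y = 0:
  p(x) = 5/2,  q(x) = x^2 - 3x - 5/2.
Indicial equation: r(r-1) + (5/2) r + (-5/2) = 0 -> roots r_1 = 1, r_2 = -5/2.
Take r = r_1 = 1. Let y(x) = x^r sum_{n>=0} a_n x^n with a_0 = 1.
Substitute y = x^r sum a_n x^n and match x^{r+n}. The recurrence is
  D(n) a_n - 3 a_{n-1} + 1 a_{n-2} = 0,  where D(n) = (r+n)(r+n-1) + (5/2)(r+n) + (-5/2).
  a_n = [3 a_{n-1} - 1 a_{n-2}] / D(n).
Since the indicial polynomial factors as (r - r_1)(r - r_2), D(n) = (r_1 + n - r_1)(r_1 + n - r_2) = n(n + 7/2).
Evaluating step by step (a_0 = 1):
  n = 1: D(1) = 1(1 + 7/2) = 9/2; numerator = 3(1) = 3; a_1 = (3)/(9/2) = 2/3
  n = 2: D(2) = 2(2 + 7/2) = 11; numerator = 3(2/3) - 1(1) = 1; a_2 = (1)/(11) = 1/11
  n = 3: D(3) = 3(3 + 7/2) = 39/2; numerator = 3(1/11) - 1(2/3) = -13/33; a_3 = (-13/33)/(39/2) = -2/99
  n = 4: D(4) = 4(4 + 7/2) = 30; numerator = 3(-2/99) - 1(1/11) = -5/33; a_4 = (-5/33)/(30) = -1/198
  n = 5: D(5) = 5(5 + 7/2) = 85/2; numerator = 3(-1/198) - 1(-2/99) = 1/198; a_5 = (1/198)/(85/2) = 1/8415

r = 1; a_0 = 1; a_1 = 2/3; a_2 = 1/11; a_3 = -2/99; a_4 = -1/198; a_5 = 1/8415


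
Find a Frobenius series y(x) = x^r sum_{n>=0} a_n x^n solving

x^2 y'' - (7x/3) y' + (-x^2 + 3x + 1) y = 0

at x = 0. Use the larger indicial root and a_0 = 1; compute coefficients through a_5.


Write in Frobenius form y'' + (p(x)/x) y' + (q(x)/x^2) y = 0:
  p(x) = -7/3,  q(x) = -x^2 + 3x + 1.
Indicial equation: r(r-1) + (-7/3) r + (1) = 0 -> roots r_1 = 3, r_2 = 1/3.
Take r = r_1 = 3. Let y(x) = x^r sum_{n>=0} a_n x^n with a_0 = 1.
Substitute y = x^r sum a_n x^n and match x^{r+n}. The recurrence is
  D(n) a_n + 3 a_{n-1} - 1 a_{n-2} = 0,  where D(n) = (r+n)(r+n-1) + (-7/3)(r+n) + (1).
  a_n = [-3 a_{n-1} + 1 a_{n-2}] / D(n).
Since the indicial polynomial factors as (r - r_1)(r - r_2), D(n) = (r_1 + n - r_1)(r_1 + n - r_2) = n(n + 8/3).
Evaluating step by step (a_0 = 1):
  n = 1: D(1) = 1(1 + 8/3) = 11/3; numerator = -3(1) = -3; a_1 = (-3)/(11/3) = -9/11
  n = 2: D(2) = 2(2 + 8/3) = 28/3; numerator = -3(-9/11) + 1(1) = 38/11; a_2 = (38/11)/(28/3) = 57/154
  n = 3: D(3) = 3(3 + 8/3) = 17; numerator = -3(57/154) + 1(-9/11) = -27/14; a_3 = (-27/14)/(17) = -27/238
  n = 4: D(4) = 4(4 + 8/3) = 80/3; numerator = -3(-27/238) + 1(57/154) = 930/1309; a_4 = (930/1309)/(80/3) = 279/10472
  n = 5: D(5) = 5(5 + 8/3) = 115/3; numerator = -3(279/10472) + 1(-27/238) = -2025/10472; a_5 = (-2025/10472)/(115/3) = -1215/240856

r = 3; a_0 = 1; a_1 = -9/11; a_2 = 57/154; a_3 = -27/238; a_4 = 279/10472; a_5 = -1215/240856


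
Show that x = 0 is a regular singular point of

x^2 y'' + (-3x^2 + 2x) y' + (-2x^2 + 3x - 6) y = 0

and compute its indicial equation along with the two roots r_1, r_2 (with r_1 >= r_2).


Divide by x^2 to reach normal form y'' + P_1(x) y' + P_2(x) y = 0 with P_1(x) = -3 + 2/x and P_2(x) = -2 + 3/x - 6/x^2.
x = 0 is a singular point because the y'-coefficient -3 + 2/x has a pole at x = 0 and the y-coefficient -2 + 3/x - 6/x^2 has a pole at x = 0.
It is a regular singular point because x P_1(x) = p(x) = 2 - 3x and x^2 P_2(x) = q(x) = -2x^2 + 3x - 6 are polynomials, hence analytic at x = 0.
p(0) = 2,  q(0) = -6.
Indicial equation: r(r-1) + p(0) r + q(0) = 0, i.e. r^2 + (p(0) - 1) r + q(0) = 0, i.e. r^2 + 1 r - 6 = 0.
Discriminant: (1)^2 - 4(-6) = 25, so r = (-1 ± 5)/2.
Solving: r_1 = 2, r_2 = -3.

indicial: r^2 + 1 r - 6 = 0; roots r_1 = 2, r_2 = -3


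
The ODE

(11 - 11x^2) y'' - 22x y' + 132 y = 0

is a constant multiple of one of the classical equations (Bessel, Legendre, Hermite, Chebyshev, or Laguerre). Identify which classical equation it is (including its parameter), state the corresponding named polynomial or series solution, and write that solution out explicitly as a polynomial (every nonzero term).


All three coefficients share the factor 11; dividing through by 11 gives  (1 - x^2) y'' - 2x y' + 12 y = 0.
This matches the Legendre equation (1 - x^2) y'' - 2x y' + n(n+1) y = 0 (note the -2x y' term) with n(n+1) = 12, so n = 3; the polynomial solution is P_3(x).
With y = sum_k a_k x^k, matching x^k gives (k+2)(k+1) a_{k+2} = [k(k+1) - n(n+1)] a_k = (k - 3)(k + 4) a_k. The right side vanishes at k = 3, so the series with the parity of 3 terminates at degree 3.
Standard normalization (P_n(1) = 1): leading coefficient (2n)!/(2^n (n!)^2) = 720/(8*36) = 5/2, so a_3 = 5/2. Work downward with a_k = (k+1)(k+2) a_{k+2} / ((k - 3)(k + 4)):
  a_1 = (2)(3)(5/2) / ((1 - 3)(1 + 4)) = 15/(-10) = -3/2
Hence P_3(x) = 5 x^3/2 - 3 x/2.

P_3(x); series = 5 x^3/2 - 3 x/2


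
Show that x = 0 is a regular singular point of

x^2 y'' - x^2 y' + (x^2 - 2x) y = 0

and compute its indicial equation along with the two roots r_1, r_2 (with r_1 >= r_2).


Divide by x^2 to reach normal form y'' + P_1(x) y' + P_2(x) y = 0 with P_1(x) = -1 and P_2(x) = 1 - 2/x.
x = 0 is a singular point because the y-coefficient 1 - 2/x has a pole at x = 0.
It is a regular singular point because x P_1(x) = p(x) = -x and x^2 P_2(x) = q(x) = x^2 - 2x are polynomials, hence analytic at x = 0.
p(0) = 0,  q(0) = 0.
Indicial equation: r(r-1) + p(0) r + q(0) = 0, i.e. r^2 + (p(0) - 1) r + q(0) = 0, i.e. r^2 - 1 r = 0.
Discriminant: (-1)^2 - 4(0) = 1, so r = (1 ± 1)/2.
Solving: r_1 = 1, r_2 = 0.

indicial: r^2 - 1 r = 0; roots r_1 = 1, r_2 = 0


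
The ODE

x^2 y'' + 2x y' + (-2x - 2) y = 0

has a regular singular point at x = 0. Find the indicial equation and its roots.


Divide by x^2 to reach normal form y'' + P_1(x) y' + P_2(x) y = 0 with P_1(x) = 2/x and P_2(x) = -2/x - 2/x^2.
x = 0 is a singular point because the y'-coefficient 2/x has a pole at x = 0 and the y-coefficient -2/x - 2/x^2 has a pole at x = 0.
It is a regular singular point because x P_1(x) = p(x) = 2 and x^2 P_2(x) = q(x) = -2x - 2 are polynomials, hence analytic at x = 0.
p(0) = 2,  q(0) = -2.
Indicial equation: r(r-1) + p(0) r + q(0) = 0, i.e. r^2 + (p(0) - 1) r + q(0) = 0, i.e. r^2 + 1 r - 2 = 0.
Discriminant: (1)^2 - 4(-2) = 9, so r = (-1 ± 3)/2.
Solving: r_1 = 1, r_2 = -2.

indicial: r^2 + 1 r - 2 = 0; roots r_1 = 1, r_2 = -2


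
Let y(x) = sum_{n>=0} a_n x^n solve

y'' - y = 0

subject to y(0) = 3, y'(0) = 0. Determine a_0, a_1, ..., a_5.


Ansatz: y(x) = sum_{n>=0} a_n x^n, so y'(x) = sum_{n>=1} n a_n x^(n-1) and y''(x) = sum_{n>=2} n(n-1) a_n x^(n-2).
Substitute into P(x) y'' + Q(x) y' + R(x) y = 0 with P(x) = 1, Q(x) = 0, R(x) = -1, and match powers of x.
Initial conditions: a_0 = 3, a_1 = 0.
Setting the coefficient of each power of x to zero and solving order by order (substituting the coefficients already found):
  x^0: 2 a_2 - a_0 = 0  ->  2 a_2 = a_0 = 3  ->  a_2 = 3/2
  x^1: 6 a_3 - a_1 = 0  ->  6 a_3 = a_1 = 0  ->  a_3 = 0
  x^2: 12 a_4 - a_2 = 0  ->  12 a_4 = a_2 = 3/2  ->  a_4 = 1/8
  x^3: 20 a_5 - a_3 = 0  ->  20 a_5 = a_3 = 0  ->  a_5 = 0
Truncated series: y(x) = 3 + (3/2) x^2 + (1/8) x^4 + O(x^6).

a_0 = 3; a_1 = 0; a_2 = 3/2; a_3 = 0; a_4 = 1/8; a_5 = 0


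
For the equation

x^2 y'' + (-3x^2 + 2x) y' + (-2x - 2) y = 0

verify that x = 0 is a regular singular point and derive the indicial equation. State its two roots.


Divide by x^2 to reach normal form y'' + P_1(x) y' + P_2(x) y = 0 with P_1(x) = -3 + 2/x and P_2(x) = -2/x - 2/x^2.
x = 0 is a singular point because the y'-coefficient -3 + 2/x has a pole at x = 0 and the y-coefficient -2/x - 2/x^2 has a pole at x = 0.
It is a regular singular point because x P_1(x) = p(x) = 2 - 3x and x^2 P_2(x) = q(x) = -2x - 2 are polynomials, hence analytic at x = 0.
p(0) = 2,  q(0) = -2.
Indicial equation: r(r-1) + p(0) r + q(0) = 0, i.e. r^2 + (p(0) - 1) r + q(0) = 0, i.e. r^2 + 1 r - 2 = 0.
Discriminant: (1)^2 - 4(-2) = 9, so r = (-1 ± 3)/2.
Solving: r_1 = 1, r_2 = -2.

indicial: r^2 + 1 r - 2 = 0; roots r_1 = 1, r_2 = -2


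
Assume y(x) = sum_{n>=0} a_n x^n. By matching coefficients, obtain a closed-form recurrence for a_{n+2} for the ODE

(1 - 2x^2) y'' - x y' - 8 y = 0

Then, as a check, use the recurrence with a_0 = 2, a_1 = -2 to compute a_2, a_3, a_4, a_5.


Substitute y = sum_n a_n x^n.
(1 - 2 x^2) y'' contributes (n+2)(n+1) a_{n+2} - 2 n(n-1) a_n at x^n.
-x y'(x) contributes -n a_n at x^n.
-8 y(x) contributes -8 a_n at x^n.
Matching x^n: (n+2)(n+1) a_{n+2} + (-2 n(n-1) - n - 8) a_n = 0.
Thus a_{n+2} = (2 n(n-1) + n + 8) / ((n+1)(n+2)) * a_n.

Check with a_0 = 2, a_1 = -2 (apply the recurrence for n = 0, 1, 2, 3): a_0 = 2, a_1 = -2, a_2 = 8, a_3 = -3, a_4 = 28/3, a_5 = -69/20.

a_(n+2) = (2 n(n-1) + n + 8) / ((n+1)(n+2)) * a_n; check: a_0 = 2, a_1 = -2, a_2 = 8, a_3 = -3, a_4 = 28/3, a_5 = -69/20


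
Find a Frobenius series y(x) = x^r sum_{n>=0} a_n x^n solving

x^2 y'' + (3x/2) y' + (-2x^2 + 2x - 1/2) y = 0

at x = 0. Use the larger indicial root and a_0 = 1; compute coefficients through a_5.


Write in Frobenius form y'' + (p(x)/x) y' + (q(x)/x^2) y = 0:
  p(x) = 3/2,  q(x) = -2x^2 + 2x - 1/2.
Indicial equation: r(r-1) + (3/2) r + (-1/2) = 0 -> roots r_1 = 1/2, r_2 = -1.
Take r = r_1 = 1/2. Let y(x) = x^r sum_{n>=0} a_n x^n with a_0 = 1.
Substitute y = x^r sum a_n x^n and match x^{r+n}. The recurrence is
  D(n) a_n + 2 a_{n-1} - 2 a_{n-2} = 0,  where D(n) = (r+n)(r+n-1) + (3/2)(r+n) + (-1/2).
  a_n = [-2 a_{n-1} + 2 a_{n-2}] / D(n).
Since the indicial polynomial factors as (r - r_1)(r - r_2), D(n) = (r_1 + n - r_1)(r_1 + n - r_2) = n(n + 3/2).
Evaluating step by step (a_0 = 1):
  n = 1: D(1) = 1(1 + 3/2) = 5/2; numerator = -2(1) = -2; a_1 = (-2)/(5/2) = -4/5
  n = 2: D(2) = 2(2 + 3/2) = 7; numerator = -2(-4/5) + 2(1) = 18/5; a_2 = (18/5)/(7) = 18/35
  n = 3: D(3) = 3(3 + 3/2) = 27/2; numerator = -2(18/35) + 2(-4/5) = -92/35; a_3 = (-92/35)/(27/2) = -184/945
  n = 4: D(4) = 4(4 + 3/2) = 22; numerator = -2(-184/945) + 2(18/35) = 268/189; a_4 = (268/189)/(22) = 134/2079
  n = 5: D(5) = 5(5 + 3/2) = 65/2; numerator = -2(134/2079) + 2(-184/945) = -1796/3465; a_5 = (-1796/3465)/(65/2) = -3592/225225

r = 1/2; a_0 = 1; a_1 = -4/5; a_2 = 18/35; a_3 = -184/945; a_4 = 134/2079; a_5 = -3592/225225


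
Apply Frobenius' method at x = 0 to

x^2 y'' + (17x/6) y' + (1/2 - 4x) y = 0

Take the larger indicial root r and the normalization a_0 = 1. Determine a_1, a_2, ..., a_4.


Write in Frobenius form y'' + (p(x)/x) y' + (q(x)/x^2) y = 0:
  p(x) = 17/6,  q(x) = 1/2 - 4x.
Indicial equation: r(r-1) + (17/6) r + (1/2) = 0 -> roots r_1 = -1/3, r_2 = -3/2.
Take r = r_1 = -1/3. Let y(x) = x^r sum_{n>=0} a_n x^n with a_0 = 1.
Substitute y = x^r sum a_n x^n and match x^{r+n}. The recurrence is
  D(n) a_n - 4 a_{n-1} = 0,  where D(n) = (r+n)(r+n-1) + (17/6)(r+n) + (1/2).
  a_n = 4 / D(n) * a_{n-1}.
Since the indicial polynomial factors as (r - r_1)(r - r_2), D(n) = (r_1 + n - r_1)(r_1 + n - r_2) = n(n + 7/6).
Evaluating step by step (a_0 = 1):
  n = 1: D(1) = 1(1 + 7/6) = 13/6; numerator = 4(1) = 4; a_1 = (4)/(13/6) = 24/13
  n = 2: D(2) = 2(2 + 7/6) = 19/3; numerator = 4(24/13) = 96/13; a_2 = (96/13)/(19/3) = 288/247
  n = 3: D(3) = 3(3 + 7/6) = 25/2; numerator = 4(288/247) = 1152/247; a_3 = (1152/247)/(25/2) = 2304/6175
  n = 4: D(4) = 4(4 + 7/6) = 62/3; numerator = 4(2304/6175) = 9216/6175; a_4 = (9216/6175)/(62/3) = 13824/191425

r = -1/3; a_0 = 1; a_1 = 24/13; a_2 = 288/247; a_3 = 2304/6175; a_4 = 13824/191425


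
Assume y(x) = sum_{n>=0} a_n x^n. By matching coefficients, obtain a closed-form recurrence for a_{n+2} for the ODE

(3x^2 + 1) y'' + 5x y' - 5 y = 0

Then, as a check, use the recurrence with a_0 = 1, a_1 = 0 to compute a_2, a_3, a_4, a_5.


Substitute y = sum_n a_n x^n.
(1 + 3 x^2) y'' contributes (n+2)(n+1) a_{n+2} + 3 n(n-1) a_n at x^n.
5 x y'(x) contributes 5 n a_n at x^n.
-5 y(x) contributes -5 a_n at x^n.
Matching x^n: (n+2)(n+1) a_{n+2} + (3 n(n-1) + 5 n - 5) a_n = 0.
Thus a_{n+2} = (-3 n(n-1) - 5 n + 5) / ((n+1)(n+2)) * a_n.

Check with a_0 = 1, a_1 = 0 (apply the recurrence for n = 0, 1, 2, 3): a_0 = 1, a_1 = 0, a_2 = 5/2, a_3 = 0, a_4 = -55/24, a_5 = 0.

a_(n+2) = (-3 n(n-1) - 5 n + 5) / ((n+1)(n+2)) * a_n; check: a_0 = 1, a_1 = 0, a_2 = 5/2, a_3 = 0, a_4 = -55/24, a_5 = 0


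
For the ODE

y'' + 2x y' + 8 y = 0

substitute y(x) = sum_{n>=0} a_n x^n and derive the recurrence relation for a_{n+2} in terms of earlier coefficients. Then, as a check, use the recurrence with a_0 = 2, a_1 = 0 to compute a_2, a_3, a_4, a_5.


Substitute y = sum_n a_n x^n.
y''(x) has coefficient (n+2)(n+1) a_{n+2} at x^n;
2 x y'(x) has coefficient 2 n a_n at x^n (shift);
8 y(x) has coefficient 8 a_n at x^n.
Matching x^n: (n+2)(n+1) a_{n+2} + (2n + 8) a_n = 0.
Thus a_{n+2} = (-2n - 8) / ((n+1)(n+2)) * a_n.

Check with a_0 = 2, a_1 = 0 (apply the recurrence for n = 0, 1, 2, 3): a_0 = 2, a_1 = 0, a_2 = -8, a_3 = 0, a_4 = 8, a_5 = 0.

a_(n+2) = (-2n - 8) / ((n+1)(n+2)) * a_n; check: a_0 = 2, a_1 = 0, a_2 = -8, a_3 = 0, a_4 = 8, a_5 = 0


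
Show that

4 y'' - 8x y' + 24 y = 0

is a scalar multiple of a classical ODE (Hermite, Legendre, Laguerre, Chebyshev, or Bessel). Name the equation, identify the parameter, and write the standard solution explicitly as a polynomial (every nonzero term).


All three coefficients share the factor 4; dividing through by 4 gives  y'' - 2x y' + 6 y = 0.
This matches the Hermite equation y'' - 2x y' + 2n y = 0 with 2n = 6, so n = 3; the polynomial solution is H_3(x).
With y = sum_k a_k x^k, matching x^k gives (k+2)(k+1) a_{k+2} = 2(k - n) a_k = 2(k - 3) a_k. The right side vanishes at k = 3, so the series with the parity of 3 terminates at degree 3.
Standard normalization: leading coefficient of H_n is 2^n, so a_3 = 2^3 = 8. Work downward with a_k = (k+1)(k+2) a_{k+2} / (2(k - n)):
  a_1 = (2)(3)(8) / (2(1 - 3)) = 48/(-4) = -12
Hence H_3(x) = 8 x^3 - 12 x.

H_3(x); series = 8 x^3 - 12 x


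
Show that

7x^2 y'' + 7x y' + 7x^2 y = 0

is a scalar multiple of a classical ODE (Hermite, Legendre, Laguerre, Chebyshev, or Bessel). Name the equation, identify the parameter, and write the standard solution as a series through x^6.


All three coefficients share the factor 7; dividing through by 7 gives  x^2 y'' + x y' + x^2 y = 0.
This matches the Bessel equation x^2 y'' + x y' + (x^2 - nu^2) y = 0 with nu^2 = 0, so nu = 0; the solution bounded at x = 0 is J_0(x).
Frobenius at x = 0: indicial roots ±nu; for r = nu the recurrence k(k + 2nu) c_k = -c_{k-2} gives the standard series J_nu(x) = sum_{k>=0} (-1)^k / (k! (k+nu)!) (x/2)^(2k+nu). Evaluate the first 4 terms:
  k = 0: (-1)^0 / (0! * 0! * 2^0) x^0 = 1/(1*1*1) x^0 = (1) x^0
  k = 1: (-1)^1 / (1! * 1! * 2^2) x^2 = -1/(1*1*4) x^2 = (-1/4) x^2
  k = 2: (-1)^2 / (2! * 2! * 2^4) x^4 = 1/(2*2*16) x^4 = (1/64) x^4
  k = 3: (-1)^3 / (3! * 3! * 2^6) x^6 = -1/(6*6*64) x^6 = (-1/2304) x^6
Hence J_0(x) = -x^6/2304 + x^4/64 - x^2/4 + 1 + ....

J_0(x); series = -x^6/2304 + x^4/64 - x^2/4 + 1


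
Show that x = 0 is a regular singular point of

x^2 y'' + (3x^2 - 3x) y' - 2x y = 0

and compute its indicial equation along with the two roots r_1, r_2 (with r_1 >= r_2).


Divide by x^2 to reach normal form y'' + P_1(x) y' + P_2(x) y = 0 with P_1(x) = 3 - 3/x and P_2(x) = -2/x.
x = 0 is a singular point because the y'-coefficient 3 - 3/x has a pole at x = 0 and the y-coefficient -2/x has a pole at x = 0.
It is a regular singular point because x P_1(x) = p(x) = 3x - 3 and x^2 P_2(x) = q(x) = -2x are polynomials, hence analytic at x = 0.
p(0) = -3,  q(0) = 0.
Indicial equation: r(r-1) + p(0) r + q(0) = 0, i.e. r^2 + (p(0) - 1) r + q(0) = 0, i.e. r^2 - 4 r = 0.
Discriminant: (-4)^2 - 4(0) = 16, so r = (4 ± 4)/2.
Solving: r_1 = 4, r_2 = 0.

indicial: r^2 - 4 r = 0; roots r_1 = 4, r_2 = 0


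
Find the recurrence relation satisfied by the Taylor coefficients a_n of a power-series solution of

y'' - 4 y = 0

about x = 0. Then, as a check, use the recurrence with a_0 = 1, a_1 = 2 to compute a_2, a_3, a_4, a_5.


Substitute y = sum_n a_n x^n into y'' + (const) y = 0.
y''(x) = sum_{n>=0} (n+2)(n+1) a_{n+2} x^n.
The ODE becomes sum_n [(n+2)(n+1) a_{n+2} - 4 a_n] x^n = 0.
Setting each coefficient to zero gives the recurrence:
  (n+2)(n+1) a_{n+2} - 4 a_n = 0,
  a_{n+2} = 4 / ((n+1)(n+2)) a_n.

Check with a_0 = 1, a_1 = 2 (apply the recurrence for n = 0, 1, 2, 3): a_0 = 1, a_1 = 2, a_2 = 2, a_3 = 4/3, a_4 = 2/3, a_5 = 4/15.

a_{n+2} = 4/((n+1)(n+2)) * a_n; check: a_0 = 1, a_1 = 2, a_2 = 2, a_3 = 4/3, a_4 = 2/3, a_5 = 4/15


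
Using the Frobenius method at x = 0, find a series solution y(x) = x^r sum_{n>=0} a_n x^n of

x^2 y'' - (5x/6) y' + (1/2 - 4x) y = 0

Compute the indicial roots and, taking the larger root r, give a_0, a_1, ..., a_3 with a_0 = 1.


Write in Frobenius form y'' + (p(x)/x) y' + (q(x)/x^2) y = 0:
  p(x) = -5/6,  q(x) = 1/2 - 4x.
Indicial equation: r(r-1) + (-5/6) r + (1/2) = 0 -> roots r_1 = 3/2, r_2 = 1/3.
Take r = r_1 = 3/2. Let y(x) = x^r sum_{n>=0} a_n x^n with a_0 = 1.
Substitute y = x^r sum a_n x^n and match x^{r+n}. The recurrence is
  D(n) a_n - 4 a_{n-1} = 0,  where D(n) = (r+n)(r+n-1) + (-5/6)(r+n) + (1/2).
  a_n = 4 / D(n) * a_{n-1}.
Since the indicial polynomial factors as (r - r_1)(r - r_2), D(n) = (r_1 + n - r_1)(r_1 + n - r_2) = n(n + 7/6).
Evaluating step by step (a_0 = 1):
  n = 1: D(1) = 1(1 + 7/6) = 13/6; numerator = 4(1) = 4; a_1 = (4)/(13/6) = 24/13
  n = 2: D(2) = 2(2 + 7/6) = 19/3; numerator = 4(24/13) = 96/13; a_2 = (96/13)/(19/3) = 288/247
  n = 3: D(3) = 3(3 + 7/6) = 25/2; numerator = 4(288/247) = 1152/247; a_3 = (1152/247)/(25/2) = 2304/6175

r = 3/2; a_0 = 1; a_1 = 24/13; a_2 = 288/247; a_3 = 2304/6175


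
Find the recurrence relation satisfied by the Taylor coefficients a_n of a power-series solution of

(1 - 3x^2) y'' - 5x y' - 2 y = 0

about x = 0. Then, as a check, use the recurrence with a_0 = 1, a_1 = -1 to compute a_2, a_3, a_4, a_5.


Substitute y = sum_n a_n x^n.
(1 - 3 x^2) y'' contributes (n+2)(n+1) a_{n+2} - 3 n(n-1) a_n at x^n.
-5 x y'(x) contributes -5 n a_n at x^n.
-2 y(x) contributes -2 a_n at x^n.
Matching x^n: (n+2)(n+1) a_{n+2} + (-3 n(n-1) - 5 n - 2) a_n = 0.
Thus a_{n+2} = (3 n(n-1) + 5 n + 2) / ((n+1)(n+2)) * a_n.

Check with a_0 = 1, a_1 = -1 (apply the recurrence for n = 0, 1, 2, 3): a_0 = 1, a_1 = -1, a_2 = 1, a_3 = -7/6, a_4 = 3/2, a_5 = -49/24.

a_(n+2) = (3 n(n-1) + 5 n + 2) / ((n+1)(n+2)) * a_n; check: a_0 = 1, a_1 = -1, a_2 = 1, a_3 = -7/6, a_4 = 3/2, a_5 = -49/24


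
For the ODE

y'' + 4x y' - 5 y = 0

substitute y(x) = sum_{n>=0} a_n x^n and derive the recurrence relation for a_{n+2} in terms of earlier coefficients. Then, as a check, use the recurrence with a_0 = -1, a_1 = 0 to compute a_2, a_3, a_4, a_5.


Substitute y = sum_n a_n x^n.
y''(x) has coefficient (n+2)(n+1) a_{n+2} at x^n;
4 x y'(x) has coefficient 4 n a_n at x^n (shift);
-5 y(x) has coefficient -5 a_n at x^n.
Matching x^n: (n+2)(n+1) a_{n+2} + (4n - 5) a_n = 0.
Thus a_{n+2} = (-4n + 5) / ((n+1)(n+2)) * a_n.

Check with a_0 = -1, a_1 = 0 (apply the recurrence for n = 0, 1, 2, 3): a_0 = -1, a_1 = 0, a_2 = -5/2, a_3 = 0, a_4 = 5/8, a_5 = 0.

a_(n+2) = (-4n + 5) / ((n+1)(n+2)) * a_n; check: a_0 = -1, a_1 = 0, a_2 = -5/2, a_3 = 0, a_4 = 5/8, a_5 = 0


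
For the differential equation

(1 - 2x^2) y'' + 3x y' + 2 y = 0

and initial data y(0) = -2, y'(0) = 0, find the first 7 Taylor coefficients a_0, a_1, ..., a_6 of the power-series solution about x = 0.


Ansatz: y(x) = sum_{n>=0} a_n x^n, so y'(x) = sum_{n>=1} n a_n x^(n-1) and y''(x) = sum_{n>=2} n(n-1) a_n x^(n-2).
Substitute into P(x) y'' + Q(x) y' + R(x) y = 0 with P(x) = 1 - 2x^2, Q(x) = 3x, R(x) = 2, and match powers of x.
Initial conditions: a_0 = -2, a_1 = 0.
Setting the coefficient of each power of x to zero and solving order by order (substituting the coefficients already found):
  x^0: 2 a_2 + 2 a_0 = 0  ->  2 a_2 = -2 a_0 = 4  ->  a_2 = 2
  x^1: 6 a_3 + 5 a_1 = 0  ->  6 a_3 = -5 a_1 = 0  ->  a_3 = 0
  x^2: 12 a_4 + 4 a_2 = 0  ->  12 a_4 = -4 a_2 = -8  ->  a_4 = -2/3
  x^3: 20 a_5 - a_3 = 0  ->  20 a_5 = a_3 = 0  ->  a_5 = 0
  x^4: 30 a_6 - 10 a_4 = 0  ->  30 a_6 = 10 a_4 = -20/3  ->  a_6 = -2/9
Truncated series: y(x) = -2 + 2 x^2 - (2/3) x^4 - (2/9) x^6 + O(x^7).

a_0 = -2; a_1 = 0; a_2 = 2; a_3 = 0; a_4 = -2/3; a_5 = 0; a_6 = -2/9


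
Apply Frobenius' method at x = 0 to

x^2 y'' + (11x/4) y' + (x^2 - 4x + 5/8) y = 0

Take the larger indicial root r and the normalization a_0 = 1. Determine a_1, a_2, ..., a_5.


Write in Frobenius form y'' + (p(x)/x) y' + (q(x)/x^2) y = 0:
  p(x) = 11/4,  q(x) = x^2 - 4x + 5/8.
Indicial equation: r(r-1) + (11/4) r + (5/8) = 0 -> roots r_1 = -1/2, r_2 = -5/4.
Take r = r_1 = -1/2. Let y(x) = x^r sum_{n>=0} a_n x^n with a_0 = 1.
Substitute y = x^r sum a_n x^n and match x^{r+n}. The recurrence is
  D(n) a_n - 4 a_{n-1} + 1 a_{n-2} = 0,  where D(n) = (r+n)(r+n-1) + (11/4)(r+n) + (5/8).
  a_n = [4 a_{n-1} - 1 a_{n-2}] / D(n).
Since the indicial polynomial factors as (r - r_1)(r - r_2), D(n) = (r_1 + n - r_1)(r_1 + n - r_2) = n(n + 3/4).
Evaluating step by step (a_0 = 1):
  n = 1: D(1) = 1(1 + 3/4) = 7/4; numerator = 4(1) = 4; a_1 = (4)/(7/4) = 16/7
  n = 2: D(2) = 2(2 + 3/4) = 11/2; numerator = 4(16/7) - 1(1) = 57/7; a_2 = (57/7)/(11/2) = 114/77
  n = 3: D(3) = 3(3 + 3/4) = 45/4; numerator = 4(114/77) - 1(16/7) = 40/11; a_3 = (40/11)/(45/4) = 32/99
  n = 4: D(4) = 4(4 + 3/4) = 19; numerator = 4(32/99) - 1(114/77) = -130/693; a_4 = (-130/693)/(19) = -130/13167
  n = 5: D(5) = 5(5 + 3/4) = 115/4; numerator = 4(-130/13167) - 1(32/99) = -1592/4389; a_5 = (-1592/4389)/(115/4) = -6368/504735

r = -1/2; a_0 = 1; a_1 = 16/7; a_2 = 114/77; a_3 = 32/99; a_4 = -130/13167; a_5 = -6368/504735


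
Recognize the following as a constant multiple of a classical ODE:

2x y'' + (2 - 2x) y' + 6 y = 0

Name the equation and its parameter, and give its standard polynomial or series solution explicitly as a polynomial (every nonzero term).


All three coefficients share the factor 2; dividing through by 2 gives  x y'' + (1 - x) y' + 3 y = 0.
This matches the Laguerre equation x y'' + (1 - x) y' + n y = 0 with n = 3; the polynomial solution is L_3(x).
With y = sum_k a_k x^k, matching x^k gives (k+1)k a_{k+1} + (k+1) a_{k+1} - k a_k + n a_k = 0, i.e. (k+1)^2 a_{k+1} = (k - n) a_k = (k - 3) a_k. The right side vanishes at k = 3, so the series terminates at degree 3.
Standard normalization L_n(0) = 1 gives a_0 = 1. Work upward with a_{k+1} = (k - 3) a_k / (k+1)^2:
  a_1 = (0 - 3)(1) / 1^2 = -3/1 = -3
  a_2 = (1 - 3)(-3) / 2^2 = 6/4 = 3/2
  a_3 = (2 - 3)(3/2) / 3^2 = (-3/2)/9 = -1/6
Hence L_3(x) = -x^3/6 + 3 x^2/2 - 3 x + 1.

L_3(x); series = -x^3/6 + 3 x^2/2 - 3 x + 1


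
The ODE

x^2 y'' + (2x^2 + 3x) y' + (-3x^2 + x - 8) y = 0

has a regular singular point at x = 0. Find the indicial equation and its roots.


Divide by x^2 to reach normal form y'' + P_1(x) y' + P_2(x) y = 0 with P_1(x) = 2 + 3/x and P_2(x) = -3 + 1/x - 8/x^2.
x = 0 is a singular point because the y'-coefficient 2 + 3/x has a pole at x = 0 and the y-coefficient -3 + 1/x - 8/x^2 has a pole at x = 0.
It is a regular singular point because x P_1(x) = p(x) = 2x + 3 and x^2 P_2(x) = q(x) = -3x^2 + x - 8 are polynomials, hence analytic at x = 0.
p(0) = 3,  q(0) = -8.
Indicial equation: r(r-1) + p(0) r + q(0) = 0, i.e. r^2 + (p(0) - 1) r + q(0) = 0, i.e. r^2 + 2 r - 8 = 0.
Discriminant: (2)^2 - 4(-8) = 36, so r = (-2 ± 6)/2.
Solving: r_1 = 2, r_2 = -4.

indicial: r^2 + 2 r - 8 = 0; roots r_1 = 2, r_2 = -4


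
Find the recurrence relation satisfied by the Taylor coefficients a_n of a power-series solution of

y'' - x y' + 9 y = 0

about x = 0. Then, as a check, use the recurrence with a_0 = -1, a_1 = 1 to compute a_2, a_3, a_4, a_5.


Substitute y = sum_n a_n x^n.
y''(x) has coefficient (n+2)(n+1) a_{n+2} at x^n;
-x y'(x) has coefficient -n a_n at x^n (shift);
9 y(x) has coefficient 9 a_n at x^n.
Matching x^n: (n+2)(n+1) a_{n+2} + (-n + 9) a_n = 0.
Thus a_{n+2} = (n - 9) / ((n+1)(n+2)) * a_n.

Check with a_0 = -1, a_1 = 1 (apply the recurrence for n = 0, 1, 2, 3): a_0 = -1, a_1 = 1, a_2 = 9/2, a_3 = -4/3, a_4 = -21/8, a_5 = 2/5.

a_(n+2) = (n - 9) / ((n+1)(n+2)) * a_n; check: a_0 = -1, a_1 = 1, a_2 = 9/2, a_3 = -4/3, a_4 = -21/8, a_5 = 2/5


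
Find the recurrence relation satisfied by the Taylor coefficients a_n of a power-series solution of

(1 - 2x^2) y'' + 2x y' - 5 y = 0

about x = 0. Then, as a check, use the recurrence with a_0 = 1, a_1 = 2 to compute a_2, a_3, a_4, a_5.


Substitute y = sum_n a_n x^n.
(1 - 2 x^2) y'' contributes (n+2)(n+1) a_{n+2} - 2 n(n-1) a_n at x^n.
2 x y'(x) contributes 2 n a_n at x^n.
-5 y(x) contributes -5 a_n at x^n.
Matching x^n: (n+2)(n+1) a_{n+2} + (-2 n(n-1) + 2 n - 5) a_n = 0.
Thus a_{n+2} = (2 n(n-1) - 2 n + 5) / ((n+1)(n+2)) * a_n.

Check with a_0 = 1, a_1 = 2 (apply the recurrence for n = 0, 1, 2, 3): a_0 = 1, a_1 = 2, a_2 = 5/2, a_3 = 1, a_4 = 25/24, a_5 = 11/20.

a_(n+2) = (2 n(n-1) - 2 n + 5) / ((n+1)(n+2)) * a_n; check: a_0 = 1, a_1 = 2, a_2 = 5/2, a_3 = 1, a_4 = 25/24, a_5 = 11/20


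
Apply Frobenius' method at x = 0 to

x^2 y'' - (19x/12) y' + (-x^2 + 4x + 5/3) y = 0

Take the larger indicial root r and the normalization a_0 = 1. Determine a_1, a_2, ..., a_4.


Write in Frobenius form y'' + (p(x)/x) y' + (q(x)/x^2) y = 0:
  p(x) = -19/12,  q(x) = -x^2 + 4x + 5/3.
Indicial equation: r(r-1) + (-19/12) r + (5/3) = 0 -> roots r_1 = 4/3, r_2 = 5/4.
Take r = r_1 = 4/3. Let y(x) = x^r sum_{n>=0} a_n x^n with a_0 = 1.
Substitute y = x^r sum a_n x^n and match x^{r+n}. The recurrence is
  D(n) a_n + 4 a_{n-1} - 1 a_{n-2} = 0,  where D(n) = (r+n)(r+n-1) + (-19/12)(r+n) + (5/3).
  a_n = [-4 a_{n-1} + 1 a_{n-2}] / D(n).
Since the indicial polynomial factors as (r - r_1)(r - r_2), D(n) = (r_1 + n - r_1)(r_1 + n - r_2) = n(n + 1/12).
Evaluating step by step (a_0 = 1):
  n = 1: D(1) = 1(1 + 1/12) = 13/12; numerator = -4(1) = -4; a_1 = (-4)/(13/12) = -48/13
  n = 2: D(2) = 2(2 + 1/12) = 25/6; numerator = -4(-48/13) + 1(1) = 205/13; a_2 = (205/13)/(25/6) = 246/65
  n = 3: D(3) = 3(3 + 1/12) = 37/4; numerator = -4(246/65) + 1(-48/13) = -1224/65; a_3 = (-1224/65)/(37/4) = -4896/2405
  n = 4: D(4) = 4(4 + 1/12) = 49/3; numerator = -4(-4896/2405) + 1(246/65) = 28686/2405; a_4 = (28686/2405)/(49/3) = 12294/16835

r = 4/3; a_0 = 1; a_1 = -48/13; a_2 = 246/65; a_3 = -4896/2405; a_4 = 12294/16835


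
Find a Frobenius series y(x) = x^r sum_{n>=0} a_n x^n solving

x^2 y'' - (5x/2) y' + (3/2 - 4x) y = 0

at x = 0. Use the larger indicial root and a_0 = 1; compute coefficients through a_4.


Write in Frobenius form y'' + (p(x)/x) y' + (q(x)/x^2) y = 0:
  p(x) = -5/2,  q(x) = 3/2 - 4x.
Indicial equation: r(r-1) + (-5/2) r + (3/2) = 0 -> roots r_1 = 3, r_2 = 1/2.
Take r = r_1 = 3. Let y(x) = x^r sum_{n>=0} a_n x^n with a_0 = 1.
Substitute y = x^r sum a_n x^n and match x^{r+n}. The recurrence is
  D(n) a_n - 4 a_{n-1} = 0,  where D(n) = (r+n)(r+n-1) + (-5/2)(r+n) + (3/2).
  a_n = 4 / D(n) * a_{n-1}.
Since the indicial polynomial factors as (r - r_1)(r - r_2), D(n) = (r_1 + n - r_1)(r_1 + n - r_2) = n(n + 5/2).
Evaluating step by step (a_0 = 1):
  n = 1: D(1) = 1(1 + 5/2) = 7/2; numerator = 4(1) = 4; a_1 = (4)/(7/2) = 8/7
  n = 2: D(2) = 2(2 + 5/2) = 9; numerator = 4(8/7) = 32/7; a_2 = (32/7)/(9) = 32/63
  n = 3: D(3) = 3(3 + 5/2) = 33/2; numerator = 4(32/63) = 128/63; a_3 = (128/63)/(33/2) = 256/2079
  n = 4: D(4) = 4(4 + 5/2) = 26; numerator = 4(256/2079) = 1024/2079; a_4 = (1024/2079)/(26) = 512/27027

r = 3; a_0 = 1; a_1 = 8/7; a_2 = 32/63; a_3 = 256/2079; a_4 = 512/27027


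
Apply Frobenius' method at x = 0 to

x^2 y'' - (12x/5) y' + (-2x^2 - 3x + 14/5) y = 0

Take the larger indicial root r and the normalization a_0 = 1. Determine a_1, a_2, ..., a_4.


Write in Frobenius form y'' + (p(x)/x) y' + (q(x)/x^2) y = 0:
  p(x) = -12/5,  q(x) = -2x^2 - 3x + 14/5.
Indicial equation: r(r-1) + (-12/5) r + (14/5) = 0 -> roots r_1 = 2, r_2 = 7/5.
Take r = r_1 = 2. Let y(x) = x^r sum_{n>=0} a_n x^n with a_0 = 1.
Substitute y = x^r sum a_n x^n and match x^{r+n}. The recurrence is
  D(n) a_n - 3 a_{n-1} - 2 a_{n-2} = 0,  where D(n) = (r+n)(r+n-1) + (-12/5)(r+n) + (14/5).
  a_n = [3 a_{n-1} + 2 a_{n-2}] / D(n).
Since the indicial polynomial factors as (r - r_1)(r - r_2), D(n) = (r_1 + n - r_1)(r_1 + n - r_2) = n(n + 3/5).
Evaluating step by step (a_0 = 1):
  n = 1: D(1) = 1(1 + 3/5) = 8/5; numerator = 3(1) = 3; a_1 = (3)/(8/5) = 15/8
  n = 2: D(2) = 2(2 + 3/5) = 26/5; numerator = 3(15/8) + 2(1) = 61/8; a_2 = (61/8)/(26/5) = 305/208
  n = 3: D(3) = 3(3 + 3/5) = 54/5; numerator = 3(305/208) + 2(15/8) = 1695/208; a_3 = (1695/208)/(54/5) = 2825/3744
  n = 4: D(4) = 4(4 + 3/5) = 92/5; numerator = 3(2825/3744) + 2(305/208) = 6485/1248; a_4 = (6485/1248)/(92/5) = 32425/114816

r = 2; a_0 = 1; a_1 = 15/8; a_2 = 305/208; a_3 = 2825/3744; a_4 = 32425/114816


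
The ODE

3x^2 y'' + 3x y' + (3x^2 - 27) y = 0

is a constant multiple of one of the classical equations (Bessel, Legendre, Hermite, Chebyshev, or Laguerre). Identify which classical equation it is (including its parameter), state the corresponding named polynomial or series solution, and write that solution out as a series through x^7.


All three coefficients share the factor 3; dividing through by 3 gives  x^2 y'' + x y' + (x^2 - 9) y = 0.
This matches the Bessel equation x^2 y'' + x y' + (x^2 - nu^2) y = 0 with nu^2 = 9, so nu = 3; the solution bounded at x = 0 is J_3(x).
Frobenius at x = 0: indicial roots ±nu; for r = nu the recurrence k(k + 2nu) c_k = -c_{k-2} gives the standard series J_nu(x) = sum_{k>=0} (-1)^k / (k! (k+nu)!) (x/2)^(2k+nu). Evaluate the first 3 terms:
  k = 0: (-1)^0 / (0! * 3! * 2^3) x^3 = 1/(1*6*8) x^3 = (1/48) x^3
  k = 1: (-1)^1 / (1! * 4! * 2^5) x^5 = -1/(1*24*32) x^5 = (-1/768) x^5
  k = 2: (-1)^2 / (2! * 5! * 2^7) x^7 = 1/(2*120*128) x^7 = (1/30720) x^7
Hence J_3(x) = x^7/30720 - x^5/768 + x^3/48 + ....

J_3(x); series = x^7/30720 - x^5/768 + x^3/48


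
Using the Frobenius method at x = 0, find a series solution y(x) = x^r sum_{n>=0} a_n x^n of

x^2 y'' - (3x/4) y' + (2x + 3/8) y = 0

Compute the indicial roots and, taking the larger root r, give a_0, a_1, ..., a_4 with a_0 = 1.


Write in Frobenius form y'' + (p(x)/x) y' + (q(x)/x^2) y = 0:
  p(x) = -3/4,  q(x) = 2x + 3/8.
Indicial equation: r(r-1) + (-3/4) r + (3/8) = 0 -> roots r_1 = 3/2, r_2 = 1/4.
Take r = r_1 = 3/2. Let y(x) = x^r sum_{n>=0} a_n x^n with a_0 = 1.
Substitute y = x^r sum a_n x^n and match x^{r+n}. The recurrence is
  D(n) a_n + 2 a_{n-1} = 0,  where D(n) = (r+n)(r+n-1) + (-3/4)(r+n) + (3/8).
  a_n = -2 / D(n) * a_{n-1}.
Since the indicial polynomial factors as (r - r_1)(r - r_2), D(n) = (r_1 + n - r_1)(r_1 + n - r_2) = n(n + 5/4).
Evaluating step by step (a_0 = 1):
  n = 1: D(1) = 1(1 + 5/4) = 9/4; numerator = -2(1) = -2; a_1 = (-2)/(9/4) = -8/9
  n = 2: D(2) = 2(2 + 5/4) = 13/2; numerator = -2(-8/9) = 16/9; a_2 = (16/9)/(13/2) = 32/117
  n = 3: D(3) = 3(3 + 5/4) = 51/4; numerator = -2(32/117) = -64/117; a_3 = (-64/117)/(51/4) = -256/5967
  n = 4: D(4) = 4(4 + 5/4) = 21; numerator = -2(-256/5967) = 512/5967; a_4 = (512/5967)/(21) = 512/125307

r = 3/2; a_0 = 1; a_1 = -8/9; a_2 = 32/117; a_3 = -256/5967; a_4 = 512/125307


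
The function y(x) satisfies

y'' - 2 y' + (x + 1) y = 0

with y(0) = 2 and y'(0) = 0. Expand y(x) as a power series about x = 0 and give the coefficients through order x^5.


Ansatz: y(x) = sum_{n>=0} a_n x^n, so y'(x) = sum_{n>=1} n a_n x^(n-1) and y''(x) = sum_{n>=2} n(n-1) a_n x^(n-2).
Substitute into P(x) y'' + Q(x) y' + R(x) y = 0 with P(x) = 1, Q(x) = -2, R(x) = x + 1, and match powers of x.
Initial conditions: a_0 = 2, a_1 = 0.
Setting the coefficient of each power of x to zero and solving order by order (substituting the coefficients already found):
  x^0: 2 a_2 - 2 a_1 + a_0 = 0  ->  2 a_2 = 2 a_1 - a_0 = -2  ->  a_2 = -1
  x^1: 6 a_3 - 4 a_2 + a_1 + a_0 = 0  ->  6 a_3 = 4 a_2 - a_1 - a_0 = -6  ->  a_3 = -1
  x^2: 12 a_4 - 6 a_3 + a_2 + a_1 = 0  ->  12 a_4 = 6 a_3 - a_2 - a_1 = -5  ->  a_4 = -5/12
  x^3: 20 a_5 - 8 a_4 + a_3 + a_2 = 0  ->  20 a_5 = 8 a_4 - a_3 - a_2 = -4/3  ->  a_5 = -1/15
Truncated series: y(x) = 2 - x^2 - x^3 - (5/12) x^4 - (1/15) x^5 + O(x^6).

a_0 = 2; a_1 = 0; a_2 = -1; a_3 = -1; a_4 = -5/12; a_5 = -1/15


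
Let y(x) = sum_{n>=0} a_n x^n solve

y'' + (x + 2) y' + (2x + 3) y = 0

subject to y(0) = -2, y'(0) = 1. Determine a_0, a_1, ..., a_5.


Ansatz: y(x) = sum_{n>=0} a_n x^n, so y'(x) = sum_{n>=1} n a_n x^(n-1) and y''(x) = sum_{n>=2} n(n-1) a_n x^(n-2).
Substitute into P(x) y'' + Q(x) y' + R(x) y = 0 with P(x) = 1, Q(x) = x + 2, R(x) = 2x + 3, and match powers of x.
Initial conditions: a_0 = -2, a_1 = 1.
Setting the coefficient of each power of x to zero and solving order by order (substituting the coefficients already found):
  x^0: 2 a_2 + 2 a_1 + 3 a_0 = 0  ->  2 a_2 = -2 a_1 - 3 a_0 = 4  ->  a_2 = 2
  x^1: 6 a_3 + 4 a_2 + 4 a_1 + 2 a_0 = 0  ->  6 a_3 = -4 a_2 - 4 a_1 - 2 a_0 = -8  ->  a_3 = -4/3
  x^2: 12 a_4 + 6 a_3 + 5 a_2 + 2 a_1 = 0  ->  12 a_4 = -6 a_3 - 5 a_2 - 2 a_1 = -4  ->  a_4 = -1/3
  x^3: 20 a_5 + 8 a_4 + 6 a_3 + 2 a_2 = 0  ->  20 a_5 = -8 a_4 - 6 a_3 - 2 a_2 = 20/3  ->  a_5 = 1/3
Truncated series: y(x) = -2 + x + 2 x^2 - (4/3) x^3 - (1/3) x^4 + (1/3) x^5 + O(x^6).

a_0 = -2; a_1 = 1; a_2 = 2; a_3 = -4/3; a_4 = -1/3; a_5 = 1/3


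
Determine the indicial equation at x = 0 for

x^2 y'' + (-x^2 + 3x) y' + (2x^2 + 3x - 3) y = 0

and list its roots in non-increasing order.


Divide by x^2 to reach normal form y'' + P_1(x) y' + P_2(x) y = 0 with P_1(x) = -1 + 3/x and P_2(x) = 2 + 3/x - 3/x^2.
x = 0 is a singular point because the y'-coefficient -1 + 3/x has a pole at x = 0 and the y-coefficient 2 + 3/x - 3/x^2 has a pole at x = 0.
It is a regular singular point because x P_1(x) = p(x) = 3 - x and x^2 P_2(x) = q(x) = 2x^2 + 3x - 3 are polynomials, hence analytic at x = 0.
p(0) = 3,  q(0) = -3.
Indicial equation: r(r-1) + p(0) r + q(0) = 0, i.e. r^2 + (p(0) - 1) r + q(0) = 0, i.e. r^2 + 2 r - 3 = 0.
Discriminant: (2)^2 - 4(-3) = 16, so r = (-2 ± 4)/2.
Solving: r_1 = 1, r_2 = -3.

indicial: r^2 + 2 r - 3 = 0; roots r_1 = 1, r_2 = -3


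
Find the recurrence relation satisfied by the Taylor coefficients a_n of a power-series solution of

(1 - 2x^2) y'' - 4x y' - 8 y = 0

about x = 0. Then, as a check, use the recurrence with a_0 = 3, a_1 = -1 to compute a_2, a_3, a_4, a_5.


Substitute y = sum_n a_n x^n.
(1 - 2 x^2) y'' contributes (n+2)(n+1) a_{n+2} - 2 n(n-1) a_n at x^n.
-4 x y'(x) contributes -4 n a_n at x^n.
-8 y(x) contributes -8 a_n at x^n.
Matching x^n: (n+2)(n+1) a_{n+2} + (-2 n(n-1) - 4 n - 8) a_n = 0.
Thus a_{n+2} = (2 n(n-1) + 4 n + 8) / ((n+1)(n+2)) * a_n.

Check with a_0 = 3, a_1 = -1 (apply the recurrence for n = 0, 1, 2, 3): a_0 = 3, a_1 = -1, a_2 = 12, a_3 = -2, a_4 = 20, a_5 = -16/5.

a_(n+2) = (2 n(n-1) + 4 n + 8) / ((n+1)(n+2)) * a_n; check: a_0 = 3, a_1 = -1, a_2 = 12, a_3 = -2, a_4 = 20, a_5 = -16/5


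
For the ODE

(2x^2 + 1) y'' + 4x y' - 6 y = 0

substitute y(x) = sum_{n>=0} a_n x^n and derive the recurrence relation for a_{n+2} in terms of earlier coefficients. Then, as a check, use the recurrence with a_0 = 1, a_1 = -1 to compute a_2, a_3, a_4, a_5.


Substitute y = sum_n a_n x^n.
(1 + 2 x^2) y'' contributes (n+2)(n+1) a_{n+2} + 2 n(n-1) a_n at x^n.
4 x y'(x) contributes 4 n a_n at x^n.
-6 y(x) contributes -6 a_n at x^n.
Matching x^n: (n+2)(n+1) a_{n+2} + (2 n(n-1) + 4 n - 6) a_n = 0.
Thus a_{n+2} = (-2 n(n-1) - 4 n + 6) / ((n+1)(n+2)) * a_n.

Check with a_0 = 1, a_1 = -1 (apply the recurrence for n = 0, 1, 2, 3): a_0 = 1, a_1 = -1, a_2 = 3, a_3 = -1/3, a_4 = -3/2, a_5 = 3/10.

a_(n+2) = (-2 n(n-1) - 4 n + 6) / ((n+1)(n+2)) * a_n; check: a_0 = 1, a_1 = -1, a_2 = 3, a_3 = -1/3, a_4 = -3/2, a_5 = 3/10


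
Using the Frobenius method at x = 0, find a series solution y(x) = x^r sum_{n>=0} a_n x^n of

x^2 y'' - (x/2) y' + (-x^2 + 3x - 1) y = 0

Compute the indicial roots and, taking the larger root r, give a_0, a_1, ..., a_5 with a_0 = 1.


Write in Frobenius form y'' + (p(x)/x) y' + (q(x)/x^2) y = 0:
  p(x) = -1/2,  q(x) = -x^2 + 3x - 1.
Indicial equation: r(r-1) + (-1/2) r + (-1) = 0 -> roots r_1 = 2, r_2 = -1/2.
Take r = r_1 = 2. Let y(x) = x^r sum_{n>=0} a_n x^n with a_0 = 1.
Substitute y = x^r sum a_n x^n and match x^{r+n}. The recurrence is
  D(n) a_n + 3 a_{n-1} - 1 a_{n-2} = 0,  where D(n) = (r+n)(r+n-1) + (-1/2)(r+n) + (-1).
  a_n = [-3 a_{n-1} + 1 a_{n-2}] / D(n).
Since the indicial polynomial factors as (r - r_1)(r - r_2), D(n) = (r_1 + n - r_1)(r_1 + n - r_2) = n(n + 5/2).
Evaluating step by step (a_0 = 1):
  n = 1: D(1) = 1(1 + 5/2) = 7/2; numerator = -3(1) = -3; a_1 = (-3)/(7/2) = -6/7
  n = 2: D(2) = 2(2 + 5/2) = 9; numerator = -3(-6/7) + 1(1) = 25/7; a_2 = (25/7)/(9) = 25/63
  n = 3: D(3) = 3(3 + 5/2) = 33/2; numerator = -3(25/63) + 1(-6/7) = -43/21; a_3 = (-43/21)/(33/2) = -86/693
  n = 4: D(4) = 4(4 + 5/2) = 26; numerator = -3(-86/693) + 1(25/63) = 533/693; a_4 = (533/693)/(26) = 41/1386
  n = 5: D(5) = 5(5 + 5/2) = 75/2; numerator = -3(41/1386) + 1(-86/693) = -295/1386; a_5 = (-295/1386)/(75/2) = -59/10395

r = 2; a_0 = 1; a_1 = -6/7; a_2 = 25/63; a_3 = -86/693; a_4 = 41/1386; a_5 = -59/10395


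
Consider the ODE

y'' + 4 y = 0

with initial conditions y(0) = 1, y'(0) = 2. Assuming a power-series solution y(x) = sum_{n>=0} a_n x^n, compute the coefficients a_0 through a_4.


Ansatz: y(x) = sum_{n>=0} a_n x^n, so y'(x) = sum_{n>=1} n a_n x^(n-1) and y''(x) = sum_{n>=2} n(n-1) a_n x^(n-2).
Substitute into P(x) y'' + Q(x) y' + R(x) y = 0 with P(x) = 1, Q(x) = 0, R(x) = 4, and match powers of x.
Initial conditions: a_0 = 1, a_1 = 2.
Setting the coefficient of each power of x to zero and solving order by order (substituting the coefficients already found):
  x^0: 2 a_2 + 4 a_0 = 0  ->  2 a_2 = -4 a_0 = -4  ->  a_2 = -2
  x^1: 6 a_3 + 4 a_1 = 0  ->  6 a_3 = -4 a_1 = -8  ->  a_3 = -4/3
  x^2: 12 a_4 + 4 a_2 = 0  ->  12 a_4 = -4 a_2 = 8  ->  a_4 = 2/3
Truncated series: y(x) = 1 + 2 x - 2 x^2 - (4/3) x^3 + (2/3) x^4 + O(x^5).

a_0 = 1; a_1 = 2; a_2 = -2; a_3 = -4/3; a_4 = 2/3


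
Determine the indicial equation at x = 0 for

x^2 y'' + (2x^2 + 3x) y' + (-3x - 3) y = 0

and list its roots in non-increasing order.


Divide by x^2 to reach normal form y'' + P_1(x) y' + P_2(x) y = 0 with P_1(x) = 2 + 3/x and P_2(x) = -3/x - 3/x^2.
x = 0 is a singular point because the y'-coefficient 2 + 3/x has a pole at x = 0 and the y-coefficient -3/x - 3/x^2 has a pole at x = 0.
It is a regular singular point because x P_1(x) = p(x) = 2x + 3 and x^2 P_2(x) = q(x) = -3x - 3 are polynomials, hence analytic at x = 0.
p(0) = 3,  q(0) = -3.
Indicial equation: r(r-1) + p(0) r + q(0) = 0, i.e. r^2 + (p(0) - 1) r + q(0) = 0, i.e. r^2 + 2 r - 3 = 0.
Discriminant: (2)^2 - 4(-3) = 16, so r = (-2 ± 4)/2.
Solving: r_1 = 1, r_2 = -3.

indicial: r^2 + 2 r - 3 = 0; roots r_1 = 1, r_2 = -3


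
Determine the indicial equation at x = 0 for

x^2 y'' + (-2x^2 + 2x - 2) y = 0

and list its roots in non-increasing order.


Divide by x^2 to reach normal form y'' + P_1(x) y' + P_2(x) y = 0 with P_1(x) = 0 and P_2(x) = -2 + 2/x - 2/x^2.
x = 0 is a singular point because the y-coefficient -2 + 2/x - 2/x^2 has a pole at x = 0.
It is a regular singular point because x P_1(x) = p(x) = 0 and x^2 P_2(x) = q(x) = -2x^2 + 2x - 2 are polynomials, hence analytic at x = 0.
p(0) = 0,  q(0) = -2.
Indicial equation: r(r-1) + p(0) r + q(0) = 0, i.e. r^2 + (p(0) - 1) r + q(0) = 0, i.e. r^2 - 1 r - 2 = 0.
Discriminant: (-1)^2 - 4(-2) = 9, so r = (1 ± 3)/2.
Solving: r_1 = 2, r_2 = -1.

indicial: r^2 - 1 r - 2 = 0; roots r_1 = 2, r_2 = -1


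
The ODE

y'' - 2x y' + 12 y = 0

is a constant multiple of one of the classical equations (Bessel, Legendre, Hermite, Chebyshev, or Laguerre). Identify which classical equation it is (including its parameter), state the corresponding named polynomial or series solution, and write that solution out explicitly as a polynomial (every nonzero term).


The equation is already in a standard form:  y'' - 2x y' + 12 y = 0.
This matches the Hermite equation y'' - 2x y' + 2n y = 0 with 2n = 12, so n = 6; the polynomial solution is H_6(x).
With y = sum_k a_k x^k, matching x^k gives (k+2)(k+1) a_{k+2} = 2(k - n) a_k = 2(k - 6) a_k. The right side vanishes at k = 6, so the series with the parity of 6 terminates at degree 6.
Standard normalization: leading coefficient of H_n is 2^n, so a_6 = 2^6 = 64. Work downward with a_k = (k+1)(k+2) a_{k+2} / (2(k - n)):
  a_4 = (5)(6)(64) / (2(4 - 6)) = 1920/(-4) = -480
  a_2 = (3)(4)(-480) / (2(2 - 6)) = -5760/(-8) = 720
  a_0 = (1)(2)(720) / (2(0 - 6)) = 1440/(-12) = -120
Hence H_6(x) = 64 x^6 - 480 x^4 + 720 x^2 - 120.

H_6(x); series = 64 x^6 - 480 x^4 + 720 x^2 - 120
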